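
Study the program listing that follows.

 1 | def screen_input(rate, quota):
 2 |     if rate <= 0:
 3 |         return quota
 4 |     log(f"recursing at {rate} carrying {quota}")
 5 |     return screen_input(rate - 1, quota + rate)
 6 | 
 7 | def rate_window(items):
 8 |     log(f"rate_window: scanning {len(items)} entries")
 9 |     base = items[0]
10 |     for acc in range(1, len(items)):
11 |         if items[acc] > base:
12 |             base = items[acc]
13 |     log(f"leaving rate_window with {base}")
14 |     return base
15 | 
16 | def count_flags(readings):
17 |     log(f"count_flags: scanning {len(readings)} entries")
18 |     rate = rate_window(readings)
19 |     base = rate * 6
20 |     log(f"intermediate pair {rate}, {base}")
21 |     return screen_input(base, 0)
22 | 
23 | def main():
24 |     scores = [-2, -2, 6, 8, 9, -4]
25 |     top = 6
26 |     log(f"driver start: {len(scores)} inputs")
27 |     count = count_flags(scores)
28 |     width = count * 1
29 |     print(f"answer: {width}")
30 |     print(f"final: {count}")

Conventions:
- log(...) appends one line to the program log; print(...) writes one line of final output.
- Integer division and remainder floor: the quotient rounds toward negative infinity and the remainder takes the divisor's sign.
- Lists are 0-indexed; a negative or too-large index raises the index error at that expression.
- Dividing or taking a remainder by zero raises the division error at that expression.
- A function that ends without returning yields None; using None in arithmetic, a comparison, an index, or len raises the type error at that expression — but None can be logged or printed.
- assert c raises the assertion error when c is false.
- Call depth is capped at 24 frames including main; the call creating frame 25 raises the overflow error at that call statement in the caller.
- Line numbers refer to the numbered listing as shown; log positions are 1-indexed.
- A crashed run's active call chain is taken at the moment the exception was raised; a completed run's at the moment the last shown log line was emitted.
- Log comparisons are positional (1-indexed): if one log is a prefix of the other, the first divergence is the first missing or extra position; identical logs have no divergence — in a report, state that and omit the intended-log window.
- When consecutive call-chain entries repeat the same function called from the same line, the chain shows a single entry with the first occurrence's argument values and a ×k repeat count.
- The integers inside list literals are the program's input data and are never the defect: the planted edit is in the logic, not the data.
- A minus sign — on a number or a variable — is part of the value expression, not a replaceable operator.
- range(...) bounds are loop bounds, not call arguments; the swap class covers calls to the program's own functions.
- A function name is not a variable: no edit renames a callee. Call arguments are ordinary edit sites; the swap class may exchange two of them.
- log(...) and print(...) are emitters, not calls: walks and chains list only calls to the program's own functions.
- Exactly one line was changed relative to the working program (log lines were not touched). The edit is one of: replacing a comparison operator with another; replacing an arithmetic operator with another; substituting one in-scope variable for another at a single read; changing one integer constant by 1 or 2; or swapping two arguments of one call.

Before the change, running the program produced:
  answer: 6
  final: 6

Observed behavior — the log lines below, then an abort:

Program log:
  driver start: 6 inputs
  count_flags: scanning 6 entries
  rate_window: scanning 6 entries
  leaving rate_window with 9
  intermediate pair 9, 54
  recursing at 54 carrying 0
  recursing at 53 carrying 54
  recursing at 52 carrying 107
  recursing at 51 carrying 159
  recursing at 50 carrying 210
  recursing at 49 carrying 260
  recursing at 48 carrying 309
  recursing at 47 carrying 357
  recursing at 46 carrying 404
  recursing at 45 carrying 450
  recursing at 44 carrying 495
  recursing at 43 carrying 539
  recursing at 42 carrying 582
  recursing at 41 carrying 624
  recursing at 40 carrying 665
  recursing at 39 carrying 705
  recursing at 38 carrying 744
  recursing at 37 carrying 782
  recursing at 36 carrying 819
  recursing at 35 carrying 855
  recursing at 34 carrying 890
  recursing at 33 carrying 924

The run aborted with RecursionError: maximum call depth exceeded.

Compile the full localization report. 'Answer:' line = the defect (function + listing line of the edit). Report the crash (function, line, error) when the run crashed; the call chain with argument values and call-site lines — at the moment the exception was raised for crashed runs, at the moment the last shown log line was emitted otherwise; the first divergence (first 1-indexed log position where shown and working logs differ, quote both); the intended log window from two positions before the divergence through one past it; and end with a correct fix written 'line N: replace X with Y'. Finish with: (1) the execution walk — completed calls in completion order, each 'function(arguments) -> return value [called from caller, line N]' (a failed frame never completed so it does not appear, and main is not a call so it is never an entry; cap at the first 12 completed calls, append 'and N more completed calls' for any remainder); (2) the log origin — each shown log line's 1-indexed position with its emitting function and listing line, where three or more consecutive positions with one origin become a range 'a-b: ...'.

Answer: the defect is in count_flags at line 19.
Key observation: At log position 5 the runs split — shown 'intermediate pair 9, 54', but the working version logs 'intermediate pair 9, 3'.
Crash: screen_input, line 5, RecursionError.
Call chain: main -> count_flags([-2, -2, 6, 8, 9, -4]) (called at line 27) -> screen_input(54, 0) (called at line 21) -> screen_input(53, 54) (called at line 5) ×21.
First divergence: position 5 — shown 'intermediate pair 9, 54', intended 'intermediate pair 9, 3'.
Intended log window:
  3: rate_window: scanning 6 entries
  4: leaving rate_window with 9
  5: intermediate pair 9, 3
  6: recursing at 3 carrying 0
Execution walk:
  rate_window([-2, -2, 6, 8, 9, -4]) -> 9  [called from count_flags, line 18]
Log line origins:
  1: emitted by main (line 26)
  2: emitted by count_flags (line 17)
  3: emitted by rate_window (line 8)
  4: emitted by rate_window (line 13)
  5: emitted by count_flags (line 20)
  6-27: emitted by screen_input (line 4)
A correct fix: line 19: replace `*` with `%`.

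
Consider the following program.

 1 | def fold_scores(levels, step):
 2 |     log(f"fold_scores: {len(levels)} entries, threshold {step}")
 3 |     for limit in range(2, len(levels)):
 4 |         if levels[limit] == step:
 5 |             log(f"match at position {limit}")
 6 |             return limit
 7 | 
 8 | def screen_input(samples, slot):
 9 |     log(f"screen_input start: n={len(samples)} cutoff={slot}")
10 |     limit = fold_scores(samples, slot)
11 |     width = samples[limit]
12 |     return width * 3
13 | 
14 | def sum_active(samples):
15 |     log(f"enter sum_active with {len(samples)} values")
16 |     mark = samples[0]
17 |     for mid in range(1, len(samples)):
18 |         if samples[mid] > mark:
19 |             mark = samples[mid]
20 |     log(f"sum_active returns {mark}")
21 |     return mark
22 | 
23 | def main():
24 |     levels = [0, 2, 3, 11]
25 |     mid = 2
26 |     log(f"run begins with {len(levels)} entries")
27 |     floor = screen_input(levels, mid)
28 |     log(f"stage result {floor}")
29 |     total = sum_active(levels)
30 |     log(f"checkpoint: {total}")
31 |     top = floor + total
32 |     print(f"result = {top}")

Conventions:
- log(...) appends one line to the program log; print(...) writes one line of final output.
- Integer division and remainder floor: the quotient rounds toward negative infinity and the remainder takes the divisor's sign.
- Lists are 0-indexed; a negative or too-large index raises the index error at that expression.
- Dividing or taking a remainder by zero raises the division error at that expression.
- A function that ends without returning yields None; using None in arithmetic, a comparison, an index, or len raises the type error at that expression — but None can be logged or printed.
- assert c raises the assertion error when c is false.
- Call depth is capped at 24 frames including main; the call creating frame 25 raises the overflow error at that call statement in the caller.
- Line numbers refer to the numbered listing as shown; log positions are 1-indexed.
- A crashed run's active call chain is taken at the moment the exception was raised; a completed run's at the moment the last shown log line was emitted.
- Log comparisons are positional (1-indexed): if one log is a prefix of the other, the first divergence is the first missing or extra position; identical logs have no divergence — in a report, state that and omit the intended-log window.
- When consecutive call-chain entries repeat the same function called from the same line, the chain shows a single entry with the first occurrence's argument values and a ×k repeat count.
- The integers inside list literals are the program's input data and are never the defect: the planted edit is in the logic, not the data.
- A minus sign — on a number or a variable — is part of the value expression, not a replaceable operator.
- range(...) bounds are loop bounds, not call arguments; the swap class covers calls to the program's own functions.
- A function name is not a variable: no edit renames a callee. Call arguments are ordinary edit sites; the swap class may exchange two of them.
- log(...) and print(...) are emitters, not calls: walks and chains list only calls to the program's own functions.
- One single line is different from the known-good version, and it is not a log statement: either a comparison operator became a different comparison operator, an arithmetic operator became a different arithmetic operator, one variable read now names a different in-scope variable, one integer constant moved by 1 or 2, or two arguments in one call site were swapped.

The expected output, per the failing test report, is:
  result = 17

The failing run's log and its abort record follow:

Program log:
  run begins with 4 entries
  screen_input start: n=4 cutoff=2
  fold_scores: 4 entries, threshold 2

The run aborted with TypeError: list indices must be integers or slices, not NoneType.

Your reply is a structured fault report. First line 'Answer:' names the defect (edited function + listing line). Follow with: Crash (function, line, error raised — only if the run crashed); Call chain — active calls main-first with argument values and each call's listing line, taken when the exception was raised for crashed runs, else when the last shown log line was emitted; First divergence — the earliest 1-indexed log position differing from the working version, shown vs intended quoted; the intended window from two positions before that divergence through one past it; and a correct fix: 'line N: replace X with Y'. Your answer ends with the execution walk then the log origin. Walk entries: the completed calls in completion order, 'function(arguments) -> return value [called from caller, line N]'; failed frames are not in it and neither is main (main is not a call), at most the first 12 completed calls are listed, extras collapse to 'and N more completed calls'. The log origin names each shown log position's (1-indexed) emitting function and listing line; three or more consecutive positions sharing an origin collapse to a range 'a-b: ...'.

Answer: the defect is in fold_scores at line 3.
Key fact: The faulty run's log stops after 3 lines; the working version's next line would be 'match at position 1'.
Crash: screen_input, line 11, TypeError.
Call chain: main -> screen_input([0, 2, 3, 11], 2) (called at line 27).
First divergence: position 4 — after 3 matching lines the faulty run goes silent; intended next line 'match at position 1'.
Intended log window:
  2: screen_input start: n=4 cutoff=2
  3: fold_scores: 4 entries, threshold 2
  4: match at position 1
  5: stage result 6
Execution walk:
  fold_scores([0, 2, 3, 11], 2) -> None  [called from screen_input, line 10]
Origin of each log line:
  1: emitted by main (line 26)
  2: emitted by screen_input (line 9)
  3: emitted by fold_scores (line 2)
A correct fix: line 3: replace `2` with `0`.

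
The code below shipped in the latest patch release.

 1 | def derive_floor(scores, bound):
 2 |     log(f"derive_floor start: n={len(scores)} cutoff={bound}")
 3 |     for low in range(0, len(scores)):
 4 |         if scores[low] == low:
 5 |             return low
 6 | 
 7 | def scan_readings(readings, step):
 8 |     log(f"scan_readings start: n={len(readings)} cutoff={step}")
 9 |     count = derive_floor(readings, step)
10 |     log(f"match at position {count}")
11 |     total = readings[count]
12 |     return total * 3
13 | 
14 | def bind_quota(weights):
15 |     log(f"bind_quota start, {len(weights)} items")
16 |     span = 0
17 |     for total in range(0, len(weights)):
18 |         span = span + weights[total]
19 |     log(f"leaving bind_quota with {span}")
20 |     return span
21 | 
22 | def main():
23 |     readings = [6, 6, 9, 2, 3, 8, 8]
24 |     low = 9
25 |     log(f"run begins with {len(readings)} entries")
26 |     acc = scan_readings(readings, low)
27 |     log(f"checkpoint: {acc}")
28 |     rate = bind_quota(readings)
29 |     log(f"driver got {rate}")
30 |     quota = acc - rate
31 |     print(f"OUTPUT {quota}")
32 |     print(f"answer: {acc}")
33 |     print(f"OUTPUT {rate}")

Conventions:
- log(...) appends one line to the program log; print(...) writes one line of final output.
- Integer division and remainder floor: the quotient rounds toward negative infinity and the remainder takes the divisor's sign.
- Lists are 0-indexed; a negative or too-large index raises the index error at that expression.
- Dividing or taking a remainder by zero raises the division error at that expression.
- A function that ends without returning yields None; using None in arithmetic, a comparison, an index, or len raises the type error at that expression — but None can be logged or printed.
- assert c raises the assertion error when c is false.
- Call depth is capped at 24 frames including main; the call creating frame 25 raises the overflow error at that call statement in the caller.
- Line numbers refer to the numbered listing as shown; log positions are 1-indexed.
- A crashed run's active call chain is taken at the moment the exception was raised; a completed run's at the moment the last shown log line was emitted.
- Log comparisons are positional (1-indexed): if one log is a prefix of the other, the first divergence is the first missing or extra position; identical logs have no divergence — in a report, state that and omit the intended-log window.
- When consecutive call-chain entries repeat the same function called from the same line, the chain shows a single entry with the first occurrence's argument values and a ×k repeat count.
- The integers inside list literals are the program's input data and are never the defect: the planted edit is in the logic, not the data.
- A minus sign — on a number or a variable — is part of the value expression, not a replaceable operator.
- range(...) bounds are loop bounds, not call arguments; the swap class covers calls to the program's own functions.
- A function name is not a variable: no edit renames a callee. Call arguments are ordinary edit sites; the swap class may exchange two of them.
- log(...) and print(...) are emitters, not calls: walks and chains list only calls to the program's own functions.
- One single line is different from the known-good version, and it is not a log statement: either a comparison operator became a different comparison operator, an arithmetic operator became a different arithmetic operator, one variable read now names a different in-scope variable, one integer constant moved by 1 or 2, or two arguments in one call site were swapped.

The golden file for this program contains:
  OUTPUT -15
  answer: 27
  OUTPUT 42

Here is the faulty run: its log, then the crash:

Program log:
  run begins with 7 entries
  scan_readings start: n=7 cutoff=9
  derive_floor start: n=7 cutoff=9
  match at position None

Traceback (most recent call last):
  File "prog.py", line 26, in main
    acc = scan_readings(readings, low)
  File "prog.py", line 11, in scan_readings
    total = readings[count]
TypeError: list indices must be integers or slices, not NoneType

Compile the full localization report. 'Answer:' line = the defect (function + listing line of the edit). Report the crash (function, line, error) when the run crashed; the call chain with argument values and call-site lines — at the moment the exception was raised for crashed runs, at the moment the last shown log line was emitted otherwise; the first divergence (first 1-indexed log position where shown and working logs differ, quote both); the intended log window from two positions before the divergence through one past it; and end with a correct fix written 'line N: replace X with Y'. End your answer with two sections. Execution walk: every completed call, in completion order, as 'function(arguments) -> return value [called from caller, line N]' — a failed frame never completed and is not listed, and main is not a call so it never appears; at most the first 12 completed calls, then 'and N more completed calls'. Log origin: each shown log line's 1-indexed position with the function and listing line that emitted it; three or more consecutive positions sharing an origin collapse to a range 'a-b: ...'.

Answer: the defect is in derive_floor at line 4.
Key observation: The earliest visible damage is log position 4 — 'match at position None' rather than the intended 'match at position 2'.
Crash: scan_readings, line 11, TypeError.
Call chain: main -> scan_readings([6, 6, 9, 2, 3, 8, 8], 9) (called at line 26).
First divergence: position 4; shown 'match at position None' vs intended 'match at position 2'.
Intended log window:
  2: scan_readings start: n=7 cutoff=9
  3: derive_floor start: n=7 cutoff=9
  4: match at position 2
  5: checkpoint: 27
Execution walk:
  derive_floor([6, 6, 9, 2, 3, 8, 8], 9) -> None  [called from scan_readings, line 9]
Log origins:
  1: logged in main at line 25
  2: logged in scan_readings at line 8
  3: logged in derive_floor at line 2
  4: logged in scan_readings at line 10
A correct fix: line 4: replace `scores[low] == low` with `scores[low] == bound`.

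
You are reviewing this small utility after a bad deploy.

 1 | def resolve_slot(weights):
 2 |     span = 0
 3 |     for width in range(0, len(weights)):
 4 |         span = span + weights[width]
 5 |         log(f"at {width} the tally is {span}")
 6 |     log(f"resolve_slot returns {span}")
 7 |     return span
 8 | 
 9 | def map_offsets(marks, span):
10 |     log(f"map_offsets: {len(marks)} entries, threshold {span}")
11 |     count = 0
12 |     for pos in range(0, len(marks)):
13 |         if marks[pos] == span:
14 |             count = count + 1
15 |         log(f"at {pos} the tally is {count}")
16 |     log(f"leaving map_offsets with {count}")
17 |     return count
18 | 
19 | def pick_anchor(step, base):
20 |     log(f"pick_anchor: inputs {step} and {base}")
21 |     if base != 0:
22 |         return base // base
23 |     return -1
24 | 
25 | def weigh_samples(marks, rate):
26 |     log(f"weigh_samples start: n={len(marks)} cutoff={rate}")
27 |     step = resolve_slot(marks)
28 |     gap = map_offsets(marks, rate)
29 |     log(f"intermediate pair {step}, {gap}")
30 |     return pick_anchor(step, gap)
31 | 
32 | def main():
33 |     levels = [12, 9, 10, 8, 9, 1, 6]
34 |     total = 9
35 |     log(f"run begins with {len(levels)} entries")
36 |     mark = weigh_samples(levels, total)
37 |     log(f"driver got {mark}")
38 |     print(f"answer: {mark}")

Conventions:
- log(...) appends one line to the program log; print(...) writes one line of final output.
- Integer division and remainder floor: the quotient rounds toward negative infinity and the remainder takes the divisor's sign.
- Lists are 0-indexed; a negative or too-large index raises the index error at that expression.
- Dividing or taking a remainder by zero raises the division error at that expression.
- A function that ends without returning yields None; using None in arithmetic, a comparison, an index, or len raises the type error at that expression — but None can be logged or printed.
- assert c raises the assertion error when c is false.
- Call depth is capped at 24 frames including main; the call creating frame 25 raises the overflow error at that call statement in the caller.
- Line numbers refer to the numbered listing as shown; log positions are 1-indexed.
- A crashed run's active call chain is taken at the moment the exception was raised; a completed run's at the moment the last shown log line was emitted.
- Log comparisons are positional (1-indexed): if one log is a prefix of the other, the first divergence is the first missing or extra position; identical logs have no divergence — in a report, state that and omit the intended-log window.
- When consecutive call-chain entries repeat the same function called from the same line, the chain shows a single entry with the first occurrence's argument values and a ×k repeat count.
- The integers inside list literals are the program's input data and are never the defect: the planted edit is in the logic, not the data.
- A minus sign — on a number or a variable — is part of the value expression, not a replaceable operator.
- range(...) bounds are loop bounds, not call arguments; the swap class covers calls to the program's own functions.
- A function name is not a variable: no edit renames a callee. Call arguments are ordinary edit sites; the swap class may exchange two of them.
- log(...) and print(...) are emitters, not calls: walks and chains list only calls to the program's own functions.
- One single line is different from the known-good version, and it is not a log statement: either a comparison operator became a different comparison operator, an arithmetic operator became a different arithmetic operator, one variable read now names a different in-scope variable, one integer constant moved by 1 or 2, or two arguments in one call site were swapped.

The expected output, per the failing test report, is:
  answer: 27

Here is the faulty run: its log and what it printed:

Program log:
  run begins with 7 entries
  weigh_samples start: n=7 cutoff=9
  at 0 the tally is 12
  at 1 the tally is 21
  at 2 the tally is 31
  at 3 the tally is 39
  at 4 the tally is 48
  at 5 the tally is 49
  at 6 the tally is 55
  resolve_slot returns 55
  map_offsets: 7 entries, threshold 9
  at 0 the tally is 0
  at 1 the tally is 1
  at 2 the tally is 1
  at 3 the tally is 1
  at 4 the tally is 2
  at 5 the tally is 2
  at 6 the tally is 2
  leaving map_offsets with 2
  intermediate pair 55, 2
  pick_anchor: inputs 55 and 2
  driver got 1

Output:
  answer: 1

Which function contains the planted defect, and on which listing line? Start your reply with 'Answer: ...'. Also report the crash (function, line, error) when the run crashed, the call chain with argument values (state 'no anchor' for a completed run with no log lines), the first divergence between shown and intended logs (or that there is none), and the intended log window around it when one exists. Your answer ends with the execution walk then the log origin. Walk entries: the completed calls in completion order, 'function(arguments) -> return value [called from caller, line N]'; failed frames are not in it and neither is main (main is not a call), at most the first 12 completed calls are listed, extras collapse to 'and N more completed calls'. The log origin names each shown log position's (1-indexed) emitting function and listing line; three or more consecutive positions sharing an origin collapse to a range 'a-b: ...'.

Answer: the defect is in pick_anchor at line 22.
Key fact: At log position 22 the runs split — shown 'driver got 1', but the working version logs 'driver got 27'.
Call chain: main.
First divergence: at position 22 the run shows 'driver got 1' where the working version logs 'driver got 27'.
Intended log window:
  20: intermediate pair 55, 2
  21: pick_anchor: inputs 55 and 2
  22: driver got 27
Execution walk:
  resolve_slot([12, 9, 10, 8, 9, 1, 6]) -> 55  [called from weigh_samples, line 27]
  map_offsets([12, 9, 10, 8, 9, 1, 6], 9) -> 2  [called from weigh_samples, line 28]
  pick_anchor(55, 2) -> 1  [called from weigh_samples, line 30]
  weigh_samples([12, 9, 10, 8, 9, 1, 6], 9) -> 1  [called from main, line 36]
Log line origins:
  1: from main, line 35
  2: from weigh_samples, line 26
  3-9: from resolve_slot, line 5
  10: from resolve_slot, line 6
  11: from map_offsets, line 10
  12-18: from map_offsets, line 15
  19: from map_offsets, line 16
  20: from weigh_samples, line 29
  21: from pick_anchor, line 20
  22: from main, line 37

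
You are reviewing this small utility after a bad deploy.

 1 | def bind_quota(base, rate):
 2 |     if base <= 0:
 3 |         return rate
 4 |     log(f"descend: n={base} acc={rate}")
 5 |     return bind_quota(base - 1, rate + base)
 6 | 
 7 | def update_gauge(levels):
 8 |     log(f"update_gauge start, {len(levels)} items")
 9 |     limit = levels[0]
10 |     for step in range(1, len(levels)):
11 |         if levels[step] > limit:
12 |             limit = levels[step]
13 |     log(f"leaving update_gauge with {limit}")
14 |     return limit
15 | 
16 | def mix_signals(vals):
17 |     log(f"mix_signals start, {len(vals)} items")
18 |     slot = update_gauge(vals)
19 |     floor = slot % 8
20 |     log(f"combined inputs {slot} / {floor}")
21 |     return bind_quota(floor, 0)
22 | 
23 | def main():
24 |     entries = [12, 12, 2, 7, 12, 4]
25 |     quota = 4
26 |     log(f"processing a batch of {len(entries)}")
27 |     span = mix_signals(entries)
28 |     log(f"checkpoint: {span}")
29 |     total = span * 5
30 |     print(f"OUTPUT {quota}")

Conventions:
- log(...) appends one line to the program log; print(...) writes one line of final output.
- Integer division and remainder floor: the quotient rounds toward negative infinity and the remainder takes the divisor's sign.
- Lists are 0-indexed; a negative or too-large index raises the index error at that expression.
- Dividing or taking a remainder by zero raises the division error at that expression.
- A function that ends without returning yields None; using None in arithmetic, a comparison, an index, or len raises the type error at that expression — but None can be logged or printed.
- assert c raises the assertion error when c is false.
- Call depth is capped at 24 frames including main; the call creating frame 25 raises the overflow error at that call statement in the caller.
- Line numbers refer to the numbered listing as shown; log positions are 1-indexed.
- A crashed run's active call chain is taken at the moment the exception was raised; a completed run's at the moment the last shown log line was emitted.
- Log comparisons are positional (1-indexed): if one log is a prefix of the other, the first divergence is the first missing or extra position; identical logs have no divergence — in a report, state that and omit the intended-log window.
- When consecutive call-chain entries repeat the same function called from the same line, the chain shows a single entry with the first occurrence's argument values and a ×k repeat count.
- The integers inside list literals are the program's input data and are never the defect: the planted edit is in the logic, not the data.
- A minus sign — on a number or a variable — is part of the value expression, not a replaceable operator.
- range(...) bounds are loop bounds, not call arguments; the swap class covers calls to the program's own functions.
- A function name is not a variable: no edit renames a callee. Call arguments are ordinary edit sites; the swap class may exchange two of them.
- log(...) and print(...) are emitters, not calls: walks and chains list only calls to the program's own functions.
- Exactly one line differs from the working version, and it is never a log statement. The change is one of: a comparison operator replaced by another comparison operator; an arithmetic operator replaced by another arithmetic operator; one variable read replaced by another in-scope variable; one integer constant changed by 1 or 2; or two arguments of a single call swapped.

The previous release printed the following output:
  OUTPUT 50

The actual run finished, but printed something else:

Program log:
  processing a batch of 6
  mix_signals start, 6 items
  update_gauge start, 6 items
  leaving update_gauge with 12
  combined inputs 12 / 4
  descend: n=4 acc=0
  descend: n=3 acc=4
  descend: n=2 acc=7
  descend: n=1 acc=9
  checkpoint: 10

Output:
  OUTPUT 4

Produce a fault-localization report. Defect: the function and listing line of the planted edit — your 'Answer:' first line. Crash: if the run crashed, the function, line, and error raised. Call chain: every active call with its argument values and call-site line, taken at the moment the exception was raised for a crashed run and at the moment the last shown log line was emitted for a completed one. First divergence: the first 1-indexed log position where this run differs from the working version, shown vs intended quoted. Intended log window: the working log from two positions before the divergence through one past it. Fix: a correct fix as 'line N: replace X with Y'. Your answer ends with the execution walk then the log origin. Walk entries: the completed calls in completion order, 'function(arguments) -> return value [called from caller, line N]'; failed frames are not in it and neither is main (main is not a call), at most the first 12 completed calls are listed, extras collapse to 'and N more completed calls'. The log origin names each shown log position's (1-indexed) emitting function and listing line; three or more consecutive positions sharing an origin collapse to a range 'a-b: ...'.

Answer: the defect is in main at line 30.
The tell: Log streams are identical — the defect surfaces only in the printed output.
Call chain: main.
First divergence: none (the log streams are identical).
Execution walk:
  update_gauge([12, 12, 2, 7, 12, 4]) -> 12  [called from mix_signals, line 18]
  bind_quota(0, 10) -> 10  [called from bind_quota, line 5]
  bind_quota(1, 9) -> 10  [called from bind_quota, line 5]
  bind_quota(2, 7) -> 10  [called from bind_quota, line 5]
  bind_quota(3, 4) -> 10  [called from bind_quota, line 5]
  bind_quota(4, 0) -> 10  [called from mix_signals, line 21]
  mix_signals([12, 12, 2, 7, 12, 4]) -> 10  [called from main, line 27]
Log line origins:
  1 — main, line 26
  2 — mix_signals, line 17
  3 — update_gauge, line 8
  4 — update_gauge, line 13
  5 — mix_signals, line 20
  6-9 — bind_quota, line 4
  10 — main, line 28
A correct fix: line 30: replace `quota` with `total`.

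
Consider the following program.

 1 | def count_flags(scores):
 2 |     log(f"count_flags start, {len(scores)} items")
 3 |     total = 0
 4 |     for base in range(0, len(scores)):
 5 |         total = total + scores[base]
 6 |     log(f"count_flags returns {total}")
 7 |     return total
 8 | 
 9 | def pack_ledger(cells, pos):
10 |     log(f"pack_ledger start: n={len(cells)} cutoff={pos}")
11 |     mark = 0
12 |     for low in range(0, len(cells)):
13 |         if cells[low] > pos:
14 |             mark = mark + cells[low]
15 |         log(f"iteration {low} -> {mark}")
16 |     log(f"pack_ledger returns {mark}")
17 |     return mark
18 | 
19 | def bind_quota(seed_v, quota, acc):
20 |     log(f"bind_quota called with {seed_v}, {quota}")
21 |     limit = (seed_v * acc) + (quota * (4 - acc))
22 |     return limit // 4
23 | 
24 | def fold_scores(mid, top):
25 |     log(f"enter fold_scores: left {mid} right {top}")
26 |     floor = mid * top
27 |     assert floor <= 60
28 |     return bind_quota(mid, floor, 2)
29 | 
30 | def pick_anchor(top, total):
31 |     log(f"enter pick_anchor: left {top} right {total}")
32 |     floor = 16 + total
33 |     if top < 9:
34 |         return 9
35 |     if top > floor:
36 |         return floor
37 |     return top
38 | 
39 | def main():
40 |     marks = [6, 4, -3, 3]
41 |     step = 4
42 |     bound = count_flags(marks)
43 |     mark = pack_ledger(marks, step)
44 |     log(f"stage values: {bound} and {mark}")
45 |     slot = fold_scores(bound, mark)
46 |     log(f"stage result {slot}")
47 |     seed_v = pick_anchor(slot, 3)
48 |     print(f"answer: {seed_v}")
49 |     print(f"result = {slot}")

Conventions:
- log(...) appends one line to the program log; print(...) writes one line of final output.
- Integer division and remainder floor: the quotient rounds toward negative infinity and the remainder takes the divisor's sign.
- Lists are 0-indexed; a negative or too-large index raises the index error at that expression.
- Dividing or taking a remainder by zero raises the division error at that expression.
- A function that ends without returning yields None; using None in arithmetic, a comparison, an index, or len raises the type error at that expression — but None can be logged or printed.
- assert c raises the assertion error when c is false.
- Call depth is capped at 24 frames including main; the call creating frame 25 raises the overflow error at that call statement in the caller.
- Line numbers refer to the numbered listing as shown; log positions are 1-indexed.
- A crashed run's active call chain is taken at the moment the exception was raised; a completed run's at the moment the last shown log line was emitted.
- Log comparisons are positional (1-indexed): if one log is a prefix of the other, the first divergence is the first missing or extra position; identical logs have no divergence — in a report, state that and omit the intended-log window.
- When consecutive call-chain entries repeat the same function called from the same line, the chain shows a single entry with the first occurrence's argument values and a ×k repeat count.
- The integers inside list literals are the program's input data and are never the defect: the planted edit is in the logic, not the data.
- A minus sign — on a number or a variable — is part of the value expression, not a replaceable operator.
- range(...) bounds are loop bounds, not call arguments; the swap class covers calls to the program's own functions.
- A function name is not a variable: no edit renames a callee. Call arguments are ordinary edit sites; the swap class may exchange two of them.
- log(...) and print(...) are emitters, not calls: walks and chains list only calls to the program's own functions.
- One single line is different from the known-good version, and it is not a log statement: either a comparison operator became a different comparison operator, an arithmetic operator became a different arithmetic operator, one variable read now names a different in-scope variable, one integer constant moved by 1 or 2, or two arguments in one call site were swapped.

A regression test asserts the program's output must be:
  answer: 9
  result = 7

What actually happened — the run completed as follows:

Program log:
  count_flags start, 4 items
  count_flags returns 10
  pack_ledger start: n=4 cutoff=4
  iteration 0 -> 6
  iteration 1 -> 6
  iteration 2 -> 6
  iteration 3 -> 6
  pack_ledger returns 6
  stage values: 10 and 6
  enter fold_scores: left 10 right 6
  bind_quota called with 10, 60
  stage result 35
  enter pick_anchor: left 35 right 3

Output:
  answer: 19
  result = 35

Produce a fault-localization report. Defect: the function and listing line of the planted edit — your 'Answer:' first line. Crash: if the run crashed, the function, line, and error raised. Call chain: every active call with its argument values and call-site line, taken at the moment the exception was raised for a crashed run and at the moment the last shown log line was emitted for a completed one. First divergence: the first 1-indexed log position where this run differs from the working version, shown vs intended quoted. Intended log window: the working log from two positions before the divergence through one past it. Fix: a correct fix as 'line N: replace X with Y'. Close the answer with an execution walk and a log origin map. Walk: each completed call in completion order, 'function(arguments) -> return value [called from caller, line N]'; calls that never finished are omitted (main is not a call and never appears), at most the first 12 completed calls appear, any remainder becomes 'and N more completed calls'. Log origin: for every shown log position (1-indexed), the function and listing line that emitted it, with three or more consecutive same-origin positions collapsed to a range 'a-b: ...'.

Answer: the defect is in fold_scores at line 26.
Key observation: At log position 11 the runs split — shown 'bind_quota called with 10, 60', but the working version logs 'bind_quota called with 10, 4'.
Call chain: main -> pick_anchor(35, 3) (called at line 47).
First divergence: position 11; shown 'bind_quota called with 10, 60' vs intended 'bind_quota called with 10, 4'.
Intended log window:
  9: stage values: 10 and 6
  10: enter fold_scores: left 10 right 6
  11: bind_quota called with 10, 4
  12: stage result 7
Execution walk:
  count_flags([6, 4, -3, 3]) -> 10  [called from main, line 42]
  pack_ledger([6, 4, -3, 3], 4) -> 6  [called from main, line 43]
  bind_quota(10, 60, 2) -> 35  [called from fold_scores, line 28]
  fold_scores(10, 6) -> 35  [called from main, line 45]
  pick_anchor(35, 3) -> 19  [called from main, line 47]
Origin of each log line:
  1 — count_flags, line 2
  2 — count_flags, line 6
  3 — pack_ledger, line 10
  4-7 — pack_ledger, line 15
  8 — pack_ledger, line 16
  9 — main, line 44
  10 — fold_scores, line 25
  11 — bind_quota, line 20
  12 — main, line 46
  13 — pick_anchor, line 31
A correct fix: line 26: replace `*` with `-`.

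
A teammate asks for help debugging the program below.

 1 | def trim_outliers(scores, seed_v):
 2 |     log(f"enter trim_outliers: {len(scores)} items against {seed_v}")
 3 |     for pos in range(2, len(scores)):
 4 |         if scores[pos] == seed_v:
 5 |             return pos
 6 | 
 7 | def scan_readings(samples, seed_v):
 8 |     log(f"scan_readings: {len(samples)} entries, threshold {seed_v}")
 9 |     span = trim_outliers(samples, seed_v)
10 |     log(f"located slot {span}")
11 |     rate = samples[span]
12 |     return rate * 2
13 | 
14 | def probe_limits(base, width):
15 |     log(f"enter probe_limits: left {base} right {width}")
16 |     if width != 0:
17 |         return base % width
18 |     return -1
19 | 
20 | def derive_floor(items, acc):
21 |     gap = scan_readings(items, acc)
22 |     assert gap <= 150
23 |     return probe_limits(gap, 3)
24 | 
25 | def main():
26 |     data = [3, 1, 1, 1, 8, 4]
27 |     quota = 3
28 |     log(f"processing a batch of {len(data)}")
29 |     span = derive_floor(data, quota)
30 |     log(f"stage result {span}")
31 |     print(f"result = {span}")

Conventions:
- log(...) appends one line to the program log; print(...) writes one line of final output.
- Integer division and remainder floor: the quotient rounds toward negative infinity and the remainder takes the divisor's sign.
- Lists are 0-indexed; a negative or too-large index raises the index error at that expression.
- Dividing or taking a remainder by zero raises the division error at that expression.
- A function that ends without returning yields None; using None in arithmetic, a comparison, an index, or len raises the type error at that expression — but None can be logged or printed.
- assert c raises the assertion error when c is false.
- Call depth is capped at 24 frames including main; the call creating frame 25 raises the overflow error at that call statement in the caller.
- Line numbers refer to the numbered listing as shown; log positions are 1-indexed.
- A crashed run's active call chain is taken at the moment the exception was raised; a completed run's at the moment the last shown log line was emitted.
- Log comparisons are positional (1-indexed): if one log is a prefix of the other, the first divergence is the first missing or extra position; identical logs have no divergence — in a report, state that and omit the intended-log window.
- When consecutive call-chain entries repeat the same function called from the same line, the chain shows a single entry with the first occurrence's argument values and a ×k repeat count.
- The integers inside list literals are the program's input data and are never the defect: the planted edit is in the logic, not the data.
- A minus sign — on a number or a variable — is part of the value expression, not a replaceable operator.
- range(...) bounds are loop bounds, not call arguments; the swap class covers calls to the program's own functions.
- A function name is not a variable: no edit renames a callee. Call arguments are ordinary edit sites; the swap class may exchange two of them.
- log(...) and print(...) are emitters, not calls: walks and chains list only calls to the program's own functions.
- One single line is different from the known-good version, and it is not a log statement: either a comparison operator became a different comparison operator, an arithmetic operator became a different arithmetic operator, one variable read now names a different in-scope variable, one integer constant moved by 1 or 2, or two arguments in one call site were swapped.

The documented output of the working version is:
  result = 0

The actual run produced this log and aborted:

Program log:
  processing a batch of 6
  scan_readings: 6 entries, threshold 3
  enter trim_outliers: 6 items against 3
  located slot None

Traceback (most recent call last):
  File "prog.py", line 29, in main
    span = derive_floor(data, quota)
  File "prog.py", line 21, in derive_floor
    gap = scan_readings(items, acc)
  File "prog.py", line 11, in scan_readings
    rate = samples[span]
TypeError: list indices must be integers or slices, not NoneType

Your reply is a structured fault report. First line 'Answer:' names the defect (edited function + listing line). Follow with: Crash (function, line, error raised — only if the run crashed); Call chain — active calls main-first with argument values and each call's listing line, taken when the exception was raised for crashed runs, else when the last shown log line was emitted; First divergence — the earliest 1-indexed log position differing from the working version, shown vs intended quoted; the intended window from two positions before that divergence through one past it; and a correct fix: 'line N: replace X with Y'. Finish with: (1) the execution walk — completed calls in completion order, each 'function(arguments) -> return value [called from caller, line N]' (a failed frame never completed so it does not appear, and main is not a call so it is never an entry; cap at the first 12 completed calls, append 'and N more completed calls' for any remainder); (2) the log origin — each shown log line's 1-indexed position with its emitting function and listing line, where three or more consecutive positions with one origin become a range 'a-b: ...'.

Answer: the defect is in trim_outliers at line 3.
Key fact: The log first diverges at position 4: the faulty run prints 'located slot None' where the working version prints 'located slot 0'.
Crash: scan_readings, line 11, TypeError.
Call chain: main -> derive_floor([3, 1, 1, 1, 8, 4], 3) (called at line 29) -> scan_readings([3, 1, 1, 1, 8, 4], 3) (called at line 21).
First divergence: position 4; shown 'located slot None' vs intended 'located slot 0'.
Intended log window:
  2: scan_readings: 6 entries, threshold 3
  3: enter trim_outliers: 6 items against 3
  4: located slot 0
  5: enter probe_limits: left 6 right 3
Execution walk:
  trim_outliers([3, 1, 1, 1, 8, 4], 3) -> None  [called from scan_readings, line 9]
Log origins:
  1: logged in main at line 28
  2: logged in scan_readings at line 8
  3: logged in trim_outliers at line 2
  4: logged in scan_readings at line 10
A correct fix: line 3: replace `2` with `0`.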